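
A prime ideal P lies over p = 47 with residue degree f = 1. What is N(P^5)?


N(P^a) = p^(a*f)
= 47^(5*1)
= 47^5
= 229345007

229345007


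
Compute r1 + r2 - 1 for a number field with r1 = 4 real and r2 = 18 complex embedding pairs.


By Dirichlet's unit theorem:
rank = r1 + r2 - 1
= 4 + 18 - 1
= 21

21


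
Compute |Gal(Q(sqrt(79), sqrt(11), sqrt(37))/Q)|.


The 3 square roots of distinct primes are multiplicatively independent over Q,
so [K:Q] = 2^3 and Gal(K/Q) is isomorphic to (Z/2Z)^3.
|Gal| = 2^3 = 8

8


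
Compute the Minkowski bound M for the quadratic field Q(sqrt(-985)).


d = -985, d mod 4 = 3, so disc(K) = 4d = -3940; |disc(K)| = 3940
Imaginary quadratic field, so n = 2, s = r2 = 1, r1 = 0
M = (n!/n^n) * (4/pi)^s * sqrt(|disc(K)|) = (2!/2^2) * (4/pi)^1 * sqrt(3940)
= 0.5 * 1.273240 * 62.769419
= 39.9603

39.9603


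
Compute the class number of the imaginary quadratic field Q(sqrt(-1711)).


K = Q(sqrt(-1711)). d mod 4 = 1, so D = disc(K) = d = -1711
h(K) equals the number of primitive reduced positive-definite forms (a, b, c) = a*x^2 + b*x*y + c*y^2 with b^2 - 4ac = D,
where reduced means |b| <= a <= c, with b >= 0 whenever |b| = a or a = c, and primitive means gcd(a, b, c) = 1.
Reduced forces 3a^2 <= |D| = 1711, so 1 <= a <= 23; b must have the parity of D, and c = (b^2 - D)/(4a) must be an integer >= a.
Enumerate a = 1..23, b in [-a, a]:
  a=1: (1, 1, 428)  [1]
  a=2: (2, -1, 214), (2, 1, 214)  [2]
  a=3: none
  a=4: (4, -1, 107), (4, 1, 107)  [2]
  a=5: (5, -3, 86), (5, 3, 86)  [2]
  a=6: none
  a=7: (7, -5, 62), (7, 5, 62)  [2]
  a=8: (8, -7, 55), (8, 7, 55)  [2]
  a=9: none
  a=10: (10, -7, 44), (10, -3, 43), (10, 3, 43), (10, 7, 44)  [4]
  a=11: (11, -7, 40), (11, 7, 40)  [2]
  a=12..13: none
  a=14: (14, -9, 32), (14, -5, 31), (14, 5, 31), (14, 9, 32)  [4]
  a=15: none
  a=16: (16, -9, 28), (16, 9, 28)  [2]
  a=17..19: none
  a=20: (20, -17, 25), (20, -7, 22), (20, 7, 22), (20, 17, 25)  [4]
  a=21: none
  a=22: (22, 15, 22)  [1]
  a=23: none
Total reduced forms: 1 + 2 + 2 + 2 + 2 + 2 + 4 + 2 + 4 + 2 + 4 + 1 = 28
h = 28

28


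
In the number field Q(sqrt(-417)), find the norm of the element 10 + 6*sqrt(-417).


N(a + b*sqrt(d)) = a^2 - d*b^2
= (10)^2 - (-417)*(6)^2
= 100 + 15012
= 15112

15112


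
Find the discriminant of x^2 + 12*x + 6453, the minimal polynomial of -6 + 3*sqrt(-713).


The element -6 + 3*sqrt(-713) has minimal polynomial:
x^2 + 12*x + 6453
Discriminant = (12)^2 - 4*(6453)
= 144 - 25812
= -25668

-25668


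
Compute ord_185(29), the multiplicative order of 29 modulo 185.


We want ord_185(29), the smallest k >= 1 with 29^k = 1 mod 185.
n = 185 = 5 * 37, phi(185) = 144; the order divides phi(n).
Divisors of 144: 1, 2, 3, 4, 6, 8, 9, 12, 16, 18, 24, 36, 48, 72, 144
Repeated squaring mod 185: 29^1 = 29, 29^2 = 101, 29^4 = 26, 29^8 = 121, 29^16 = 26, 29^32 = 121, 29^64 = 26, 29^128 = 121
Test divisors in increasing order:
  k=1: 29^1 = 29 mod 185
  k=2: 29^2 = 101 mod 185
  k=3: 29^3 = 101 * 29 = 154 mod 185
  k=4: 29^4 = 26 mod 185
  k=6: 29^6 = 26 * 101 = 36 mod 185
  k=8: 29^8 = 121 mod 185
  k=9: 29^9 = 121 * 29 = 179 mod 185
  k=12: 29^12 = 121 * 26 = 1 mod 185  <- first divisor giving 1
Order = 12

12


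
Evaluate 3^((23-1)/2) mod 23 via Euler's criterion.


p = 23 is prime and the exponent is (p-1)/2 = 11, so by Euler's criterion 3^11 = (3/23) = +1 or -1 mod 23.
Compute by square-and-multiply:
  11 = 8 + 2 + 1 (binary 1011)
  Repeated squaring mod 23: 3^1 = 3, 3^2 = 9, 3^4 = 12, 3^8 = 6
  3^11 = 3^8 * 3^2 * 3^1 = 6 * 9 * 3 mod 23
    6 * 9 = 54 = 8 mod 23
    8 * 3 = 24 = 1 mod 23
  3^11 = 1 mod 23
Result 1: 3 is a quadratic residue mod 23.
3^11 mod 23 = 1

1


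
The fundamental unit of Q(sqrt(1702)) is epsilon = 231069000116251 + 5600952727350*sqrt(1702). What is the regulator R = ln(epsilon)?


epsilon = 231069000116251 + 5600952727350*sqrt(1702)
= 4.6214e+14
R = ln(4.6214e+14)
= 33.7669

33.7669


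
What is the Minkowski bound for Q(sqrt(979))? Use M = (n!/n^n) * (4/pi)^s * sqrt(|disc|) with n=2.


d = 979, d mod 4 = 3, so disc(K) = 4d = 3916; |disc(K)| = 3916
Real quadratic field, so n = 2, s = r2 = 0, r1 = 2
M = (n!/n^n) * (4/pi)^s * sqrt(|disc(K)|) = (2!/2^2) * (4/pi)^0 * sqrt(3916)
= 0.5 * 1.000000 * 62.577951
= 31.2890

31.2890


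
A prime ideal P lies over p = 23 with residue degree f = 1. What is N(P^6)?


N(P^a) = p^(a*f)
= 23^(6*1)
= 23^6
= 148035889

148035889


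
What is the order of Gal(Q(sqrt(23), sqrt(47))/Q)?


The 2 square roots of distinct primes are multiplicatively independent over Q,
so [K:Q] = 2^2 and Gal(K/Q) is isomorphic to (Z/2Z)^2.
|Gal| = 2^2 = 4

4


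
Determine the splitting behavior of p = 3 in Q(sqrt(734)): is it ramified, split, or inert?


K = Q(sqrt(734)). Since d mod 4 = 2, disc(K) = 2936.
Check p | disc: 2936 mod 3 = 2.
p does not divide disc. Compute Legendre symbol (d/p):
2^((3-1)/2) mod 3 = -1
(d/p) = -1, so p is inert: (p) stays prime with e=1, f=2, g=1.
Therefore p is inert.

inert


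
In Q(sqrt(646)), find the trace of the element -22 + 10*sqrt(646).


Tr(a + b*sqrt(d)) = (a + b*sqrt(d)) + (a - b*sqrt(d)) = 2a
= 2 * (-22)
= -44

-44


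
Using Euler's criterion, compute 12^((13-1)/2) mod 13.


p = 13 is prime and the exponent is (p-1)/2 = 6, so by Euler's criterion 12^6 = (12/13) = +1 or -1 mod 13.
Compute by square-and-multiply:
  6 = 4 + 2 (binary 110)
  Repeated squaring mod 13: 12^1 = 12, 12^2 = 1, 12^4 = 1
  12^6 = 12^4 * 12^2 = 1 * 1 mod 13
    1 * 1 = 1 = 1 mod 13
  12^6 = 1 mod 13
Result 1: 12 is a quadratic residue mod 13.
12^6 mod 13 = 1

1


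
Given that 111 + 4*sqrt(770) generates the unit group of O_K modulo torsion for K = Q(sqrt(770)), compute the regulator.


epsilon = 111 + 4*sqrt(770)
= 221.9955
R = ln(221.9955)
= 5.4027

5.4027


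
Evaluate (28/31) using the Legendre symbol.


p = 31 is prime, so compute (28/31) with the reciprocity algorithm (Jacobi-symbol steps: pull out 2s via (2/n), flip via reciprocity, reduce):
  pull out 2: (2/31) = +1  (since 31 mod 8 = 7)
  pull out 2: (2/31) = +1  (since 31 mod 8 = 7)
  reciprocity: (7/31) -> -(31/7)
  reduce: (3/7)
  reciprocity: (3/7) -> -(7/3)
  reduce: (1/3)
  (1/3) = 1
Product of signs = 1
(28/31) = 1

1


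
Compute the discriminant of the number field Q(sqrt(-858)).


For K = Q(sqrt(d)) with d squarefree: disc(K) = d if d = 1 mod 4, and disc(K) = 4d if d = 2 or 3 mod 4.
Here d = -858, and d mod 4 = 2.
d = 2 mod 4, not 1 (O_K = Z[sqrt(d)]), so disc(K) = 4d = 4 * (-858) = -3432

-3432


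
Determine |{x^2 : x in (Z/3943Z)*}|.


For prime p, the number of non-zero quadratic residues is (p-1)/2.
= (3943-1)/2
= 1971

1971


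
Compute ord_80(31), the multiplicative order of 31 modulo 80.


We want ord_80(31), the smallest k >= 1 with 31^k = 1 mod 80.
n = 80 = 2^4 * 5, phi(80) = 32; the order divides phi(n).
Divisors of 32: 1, 2, 4, 8, 16, 32
Repeated squaring mod 80: 31^1 = 31, 31^2 = 1, 31^4 = 1, 31^8 = 1, 31^16 = 1, 31^32 = 1
Test divisors in increasing order:
  k=1: 31^1 = 31 mod 80
  k=2: 31^2 = 1 mod 80  <- first divisor giving 1
Order = 2

2


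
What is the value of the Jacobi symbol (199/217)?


Compute (199/217) via quadratic reciprocity:
  reciprocity: (199/217) -> +(217/199)
  reduce: (18/199)
  pull out 2: (2/199) = +1  (since 199 mod 8 = 7)
  reciprocity: (9/199) -> +(199/9)
  reduce: (1/9)
  (1/9) = 1
Product of signs = 1

1


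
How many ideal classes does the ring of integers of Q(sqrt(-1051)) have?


K = Q(sqrt(-1051)). d mod 4 = 1, so D = disc(K) = d = -1051
h(K) equals the number of primitive reduced positive-definite forms (a, b, c) = a*x^2 + b*x*y + c*y^2 with b^2 - 4ac = D,
where reduced means |b| <= a <= c, with b >= 0 whenever |b| = a or a = c, and primitive means gcd(a, b, c) = 1.
Reduced forces 3a^2 <= |D| = 1051, so 1 <= a <= 18; b must have the parity of D, and c = (b^2 - D)/(4a) must be an integer >= a.
Enumerate a = 1..18, b in [-a, a]:
  a=1: (1, 1, 263)  [1]
  a=2..4: none
  a=5: (5, -3, 53), (5, 3, 53)  [2]
  a=6..10: none
  a=11: (11, -7, 25), (11, 7, 25)  [2]
  a=12..18: none
Total reduced forms: 1 + 2 + 2 = 5
h = 5

5


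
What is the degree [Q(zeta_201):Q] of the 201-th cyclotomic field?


The degree equals Euler's totient phi(201).
201 = 3 * 67
phi(201) = 132

132


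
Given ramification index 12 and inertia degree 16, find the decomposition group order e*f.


|D_P| = e * f
= 12 * 16
= 192

192


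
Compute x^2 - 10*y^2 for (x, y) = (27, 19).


x^2 - d*y^2
= 27^2 - 10*19^2
= 729 - 3610
= -2881

-2881


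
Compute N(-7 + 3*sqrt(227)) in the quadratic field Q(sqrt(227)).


N(a + b*sqrt(d)) = a^2 - d*b^2
= (-7)^2 - (227)*(3)^2
= 49 - 2043
= -1994

-1994


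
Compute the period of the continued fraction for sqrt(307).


Run the CF algorithm for sqrt(307).
a_0 = floor(sqrt(307)) = 17; set m_0=0, q_0=1.
Recurrence: m' = q*a - m,  q' = (d - m'^2)/q,  a' = floor((a_0 + m')/q').
  step 1: m=17, q=18, a=1
  step 2: m=1, q=17, a=1
  step 3: m=16, q=3, a=11
  step 4: m=17, q=6, a=5
  step 5: m=13, q=23, a=1
  step 6: m=10, q=9, a=3
  step 7: m=17, q=2, a=17
  step 8: m=17, q=9, a=3
  step 9: m=10, q=23, a=1
  step 10: m=13, q=6, a=5
  step 11: m=17, q=3, a=11
  step 12: m=16, q=17, a=1
  step 13: m=1, q=18, a=1
  step 14: m=17, q=1, a=34
a_14 = 2*a_0 = 34, so the period closes here.
sqrt(307) = [17; 1, 1, 11, 5, 1, 3, 17, 3, 1, 5, 11, 1, 1, 34]
Period length = 14

14


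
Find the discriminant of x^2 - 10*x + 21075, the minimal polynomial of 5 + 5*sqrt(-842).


The element 5 + 5*sqrt(-842) has minimal polynomial:
x^2 - 10*x + 21075
Discriminant = (-10)^2 - 4*(21075)
= 100 - 84300
= -84200

-84200


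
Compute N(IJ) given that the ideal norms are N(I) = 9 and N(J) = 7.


N(IJ) = N(I) * N(J)
= 9 * 7
= 63

63


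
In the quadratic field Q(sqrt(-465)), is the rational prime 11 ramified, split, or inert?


K = Q(sqrt(-465)). Since d mod 4 = 3, disc(K) = -1860.
Check p | disc: -1860 mod 11 = 10.
p does not divide disc. Compute Legendre symbol (d/p):
8^((11-1)/2) mod 11 = -1
(d/p) = -1, so p is inert: (p) stays prime with e=1, f=2, g=1.
Therefore p is inert.

inert


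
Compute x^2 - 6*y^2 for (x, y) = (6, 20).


x^2 - d*y^2
= 6^2 - 6*20^2
= 36 - 2400
= -2364

-2364


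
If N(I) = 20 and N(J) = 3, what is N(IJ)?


N(IJ) = N(I) * N(J)
= 20 * 3
= 60

60


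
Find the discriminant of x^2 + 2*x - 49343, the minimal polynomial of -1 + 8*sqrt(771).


The element -1 + 8*sqrt(771) has minimal polynomial:
x^2 + 2*x - 49343
Discriminant = (2)^2 - 4*(-49343)
= 4 + 197372
= 197376

197376


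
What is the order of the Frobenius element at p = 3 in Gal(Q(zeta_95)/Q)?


The Frobenius at p in Gal(Q(zeta_n)/Q) = (Z/nZ)* is the class of p, so its order is ord_95(3), the smallest k >= 1 with 3^k = 1 mod 95.
n = 95 = 5 * 19, phi(95) = 72; the order divides phi(n).
Divisors of 72: 1, 2, 3, 4, 6, 8, 9, 12, 18, 24, 36, 72
Repeated squaring mod 95: 3^1 = 3, 3^2 = 9, 3^4 = 81, 3^8 = 6, 3^16 = 36, 3^32 = 61, 3^64 = 16
Test divisors in increasing order:
  k=1: 3^1 = 3 mod 95
  k=2: 3^2 = 9 mod 95
  k=3: 3^3 = 9 * 3 = 27 mod 95
  k=4: 3^4 = 81 mod 95
  k=6: 3^6 = 81 * 9 = 64 mod 95
  k=8: 3^8 = 6 mod 95
  k=9: 3^9 = 6 * 3 = 18 mod 95
  k=12: 3^12 = 6 * 81 = 11 mod 95
  k=18: 3^18 = 36 * 9 = 39 mod 95
  k=24: 3^24 = 36 * 6 = 26 mod 95
  k=36: 3^36 = 61 * 81 = 1 mod 95  <- first divisor giving 1
Order = 36

36


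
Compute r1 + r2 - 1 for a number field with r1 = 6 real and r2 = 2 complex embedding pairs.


By Dirichlet's unit theorem:
rank = r1 + r2 - 1
= 6 + 2 - 1
= 7

7


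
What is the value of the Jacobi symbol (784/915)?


Compute (784/915) via quadratic reciprocity:
  pull out 2: (2/915) = -1  (since 915 mod 8 = 3)
  pull out 2: (2/915) = -1  (since 915 mod 8 = 3)
  pull out 2: (2/915) = -1  (since 915 mod 8 = 3)
  pull out 2: (2/915) = -1  (since 915 mod 8 = 3)
  reciprocity: (49/915) -> +(915/49)
  reduce: (33/49)
  reciprocity: (33/49) -> +(49/33)
  reduce: (16/33)
  pull out 2: (2/33) = +1  (since 33 mod 8 = 1)
  pull out 2: (2/33) = +1  (since 33 mod 8 = 1)
  pull out 2: (2/33) = +1  (since 33 mod 8 = 1)
  pull out 2: (2/33) = +1  (since 33 mod 8 = 1)
  (1/33) = 1
Product of signs = 1

1


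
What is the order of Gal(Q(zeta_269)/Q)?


|Gal(Q(zeta_269)/Q)| = phi(269)
= 268

268


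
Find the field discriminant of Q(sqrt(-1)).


For K = Q(sqrt(d)) with d squarefree: disc(K) = d if d = 1 mod 4, and disc(K) = 4d if d = 2 or 3 mod 4.
Here d = -1, and d mod 4 = 3.
d = 3 mod 4, not 1 (O_K = Z[sqrt(d)]), so disc(K) = 4d = 4 * (-1) = -4

-4


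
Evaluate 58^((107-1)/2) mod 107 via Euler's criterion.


p = 107 is prime and the exponent is (p-1)/2 = 53, so by Euler's criterion 58^53 = (58/107) = +1 or -1 mod 107.
Compute by square-and-multiply:
  53 = 32 + 16 + 4 + 1 (binary 110101)
  Repeated squaring mod 107: 58^1 = 58, 58^2 = 47, 58^4 = 69, 58^8 = 53, 58^16 = 27, 58^32 = 87
  58^53 = 58^32 * 58^16 * 58^4 * 58^1 = 87 * 27 * 69 * 58 mod 107
    87 * 27 = 2349 = 102 mod 107
    102 * 69 = 7038 = 83 mod 107
    83 * 58 = 4814 = 106 mod 107
  58^53 = 106 mod 107
Result 106 = p - 1 = -1 mod 107: 58 is a quadratic non-residue mod 107. As a residue in [0, p-1] the value is 106.
58^53 mod 107 = 106

106


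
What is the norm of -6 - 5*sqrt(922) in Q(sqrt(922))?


N(a + b*sqrt(d)) = a^2 - d*b^2
= (-6)^2 - (922)*(-5)^2
= 36 - 23050
= -23014

-23014


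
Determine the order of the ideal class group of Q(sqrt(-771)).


K = Q(sqrt(-771)). d mod 4 = 1, so D = disc(K) = d = -771
h(K) equals the number of primitive reduced positive-definite forms (a, b, c) = a*x^2 + b*x*y + c*y^2 with b^2 - 4ac = D,
where reduced means |b| <= a <= c, with b >= 0 whenever |b| = a or a = c, and primitive means gcd(a, b, c) = 1.
Reduced forces 3a^2 <= |D| = 771, so 1 <= a <= 16; b must have the parity of D, and c = (b^2 - D)/(4a) must be an integer >= a.
Enumerate a = 1..16, b in [-a, a]:
  a=1: (1, 1, 193)  [1]
  a=2: none
  a=3: (3, 3, 65)  [1]
  a=4: none
  a=5: (5, -3, 39), (5, 3, 39)  [2]
  a=6..12: none
  a=13: (13, -3, 15), (13, 3, 15)  [2]
  a=14..16: none
Total reduced forms: 1 + 1 + 2 + 2 = 6
h = 6

6


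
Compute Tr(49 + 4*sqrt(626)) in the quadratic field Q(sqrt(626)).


Tr(a + b*sqrt(d)) = (a + b*sqrt(d)) + (a - b*sqrt(d)) = 2a
= 2 * (49)
= 98

98


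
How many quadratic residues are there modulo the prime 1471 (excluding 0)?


For prime p, the number of non-zero quadratic residues is (p-1)/2.
= (1471-1)/2
= 735

735


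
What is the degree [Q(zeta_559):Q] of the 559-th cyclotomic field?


The degree equals Euler's totient phi(559).
559 = 13 * 43
phi(559) = 504

504


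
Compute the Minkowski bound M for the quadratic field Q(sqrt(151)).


d = 151, d mod 4 = 3, so disc(K) = 4d = 604; |disc(K)| = 604
Real quadratic field, so n = 2, s = r2 = 0, r1 = 2
M = (n!/n^n) * (4/pi)^s * sqrt(|disc(K)|) = (2!/2^2) * (4/pi)^0 * sqrt(604)
= 0.5 * 1.000000 * 24.576411
= 12.2882

12.2882


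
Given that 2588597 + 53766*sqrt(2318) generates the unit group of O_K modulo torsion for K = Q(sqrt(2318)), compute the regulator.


epsilon = 2588597 + 53766*sqrt(2318)
= 5.1772e+06
R = ln(5.1772e+06)
= 15.4598

15.4598


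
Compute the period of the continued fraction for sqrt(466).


Run the CF algorithm for sqrt(466).
a_0 = floor(sqrt(466)) = 21; set m_0=0, q_0=1.
Recurrence: m' = q*a - m,  q' = (d - m'^2)/q,  a' = floor((a_0 + m')/q').
  step 1: m=21, q=25, a=1
  step 2: m=4, q=18, a=1
  step 3: m=14, q=15, a=2
  step 4: m=16, q=14, a=2
  step 5: m=12, q=23, a=1
  step 6: m=11, q=15, a=2
  step 7: m=19, q=7, a=5
  step 8: m=16, q=30, a=1
  step 9: m=14, q=9, a=3
  step 10: m=13, q=33, a=1
  step 11: m=20, q=2, a=20
  step 12: m=20, q=33, a=1
  step 13: m=13, q=9, a=3
  step 14: m=14, q=30, a=1
  step 15: m=16, q=7, a=5
  step 16: m=19, q=15, a=2
  step 17: m=11, q=23, a=1
  step 18: m=12, q=14, a=2
  step 19: m=16, q=15, a=2
  step 20: m=14, q=18, a=1
  step 21: m=4, q=25, a=1
  step 22: m=21, q=1, a=42
a_22 = 2*a_0 = 42, so the period closes here.
sqrt(466) = [21; 1, 1, 2, 2, 1, 2, 5, 1, 3, 1, 20, 1, 3, 1, 5, 2, 1, 2, 2, 1, 1, 42]
Period length = 22

22


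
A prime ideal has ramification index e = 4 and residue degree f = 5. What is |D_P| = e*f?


|D_P| = e * f
= 4 * 5
= 20

20


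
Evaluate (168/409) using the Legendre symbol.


p = 409 is prime, so compute (168/409) with the reciprocity algorithm (Jacobi-symbol steps: pull out 2s via (2/n), flip via reciprocity, reduce):
  pull out 2: (2/409) = +1  (since 409 mod 8 = 1)
  pull out 2: (2/409) = +1  (since 409 mod 8 = 1)
  pull out 2: (2/409) = +1  (since 409 mod 8 = 1)
  reciprocity: (21/409) -> +(409/21)
  reduce: (10/21)
  pull out 2: (2/21) = -1  (since 21 mod 8 = 5)
  reciprocity: (5/21) -> +(21/5)
  reduce: (1/5)
  (1/5) = 1
Product of signs = -1
(168/409) = -1

-1


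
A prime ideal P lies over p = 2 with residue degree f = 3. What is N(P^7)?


N(P^a) = p^(a*f)
= 2^(7*3)
= 2^21
= 2097152

2097152


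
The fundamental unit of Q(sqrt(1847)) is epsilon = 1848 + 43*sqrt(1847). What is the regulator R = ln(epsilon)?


epsilon = 1848 + 43*sqrt(1847)
= 3695.9997
R = ln(3695.9997)
= 8.2150

8.2150


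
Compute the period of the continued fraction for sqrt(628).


Run the CF algorithm for sqrt(628).
a_0 = floor(sqrt(628)) = 25; set m_0=0, q_0=1.
Recurrence: m' = q*a - m,  q' = (d - m'^2)/q,  a' = floor((a_0 + m')/q').
  step 1: m=25, q=3, a=16
  step 2: m=23, q=33, a=1
  step 3: m=10, q=16, a=2
  step 4: m=22, q=9, a=5
  step 5: m=23, q=11, a=4
  step 6: m=21, q=17, a=2
  step 7: m=13, q=27, a=1
  step 8: m=14, q=16, a=2
  step 9: m=18, q=19, a=2
  step 10: m=20, q=12, a=3
  step 11: m=16, q=31, a=1
  step 12: m=15, q=13, a=3
  step 13: m=24, q=4, a=12
  step 14: m=24, q=13, a=3
  step 15: m=15, q=31, a=1
  step 16: m=16, q=12, a=3
  step 17: m=20, q=19, a=2
  step 18: m=18, q=16, a=2
  step 19: m=14, q=27, a=1
  step 20: m=13, q=17, a=2
  step 21: m=21, q=11, a=4
  step 22: m=23, q=9, a=5
  step 23: m=22, q=16, a=2
  step 24: m=10, q=33, a=1
  step 25: m=23, q=3, a=16
  step 26: m=25, q=1, a=50
a_26 = 2*a_0 = 50, so the period closes here.
sqrt(628) = [25; 16, 1, 2, 5, 4, 2, 1, 2, 2, 3, 1, 3, 12, 3, 1, 3, 2, 2, 1, 2, 4, 5, 2, 1, 16, 50]
Period length = 26

26


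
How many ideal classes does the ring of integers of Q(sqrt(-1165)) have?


K = Q(sqrt(-1165)). d mod 4 = 3, so D = disc(K) = 4d = -4660
h(K) equals the number of primitive reduced positive-definite forms (a, b, c) = a*x^2 + b*x*y + c*y^2 with b^2 - 4ac = D,
where reduced means |b| <= a <= c, with b >= 0 whenever |b| = a or a = c, and primitive means gcd(a, b, c) = 1.
Reduced forces 3a^2 <= |D| = 4660, so 1 <= a <= 39; b must have the parity of D, and c = (b^2 - D)/(4a) must be an integer >= a.
Enumerate a = 1..39, b in [-a, a]:
  a=1: (1, 0, 1165)  [1]
  a=2: (2, 2, 583)  [1]
  a=3..4: none
  a=5: (5, 0, 233)  [1]
  a=6: none
  a=7: (7, -4, 167), (7, 4, 167)  [2]
  a=8..9: none
  a=10: (10, 10, 119)  [1]
  a=11: (11, -2, 106), (11, 2, 106)  [2]
  a=12..13: none
  a=14: (14, -10, 85), (14, 10, 85)  [2]
  a=15..16: none
  a=17: (17, -10, 70), (17, 10, 70)  [2]
  a=18..21: none
  a=22: (22, -2, 53), (22, 2, 53)  [2]
  a=23: (23, -20, 55), (23, 20, 55)  [2]
  a=24..28: none
  a=29: (29, -26, 46), (29, 26, 46)  [2]
  a=30..33: none
  a=34: (34, -10, 35), (34, 10, 35)  [2]
  a=35..39: none
Total reduced forms: 1 + 1 + 1 + 2 + 1 + 2 + 2 + 2 + 2 + 2 + 2 + 2 = 20
h = 20

20


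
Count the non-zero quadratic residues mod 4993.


For prime p, the number of non-zero quadratic residues is (p-1)/2.
= (4993-1)/2
= 2496

2496


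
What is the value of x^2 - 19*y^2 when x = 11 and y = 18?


x^2 - d*y^2
= 11^2 - 19*18^2
= 121 - 6156
= -6035

-6035


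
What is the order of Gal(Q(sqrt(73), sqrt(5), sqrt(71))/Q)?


The 3 square roots of distinct primes are multiplicatively independent over Q,
so [K:Q] = 2^3 and Gal(K/Q) is isomorphic to (Z/2Z)^3.
|Gal| = 2^3 = 8

8


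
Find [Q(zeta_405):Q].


The degree equals Euler's totient phi(405).
405 = 3^4 * 5
phi(405) = 216

216


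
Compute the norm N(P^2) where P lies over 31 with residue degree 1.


N(P^a) = p^(a*f)
= 31^(2*1)
= 31^2
= 961

961


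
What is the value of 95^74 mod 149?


p = 149 is prime and the exponent is (p-1)/2 = 74, so by Euler's criterion 95^74 = (95/149) = +1 or -1 mod 149.
Compute by square-and-multiply:
  74 = 64 + 8 + 2 (binary 1001010)
  Repeated squaring mod 149: 95^1 = 95, 95^2 = 85, 95^4 = 73, 95^8 = 114, 95^16 = 33, 95^32 = 46, 95^64 = 30
  95^74 = 95^64 * 95^8 * 95^2 = 30 * 114 * 85 mod 149
    30 * 114 = 3420 = 142 mod 149
    142 * 85 = 12070 = 1 mod 149
  95^74 = 1 mod 149
Result 1: 95 is a quadratic residue mod 149.
95^74 mod 149 = 1

1


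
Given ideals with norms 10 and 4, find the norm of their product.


N(IJ) = N(I) * N(J)
= 10 * 4
= 40

40


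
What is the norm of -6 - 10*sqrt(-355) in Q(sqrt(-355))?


N(a + b*sqrt(d)) = a^2 - d*b^2
= (-6)^2 - (-355)*(-10)^2
= 36 + 35500
= 35536

35536


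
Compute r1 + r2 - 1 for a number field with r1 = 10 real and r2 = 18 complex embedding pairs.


By Dirichlet's unit theorem:
rank = r1 + r2 - 1
= 10 + 18 - 1
= 27

27


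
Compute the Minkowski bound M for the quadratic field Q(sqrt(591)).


d = 591, d mod 4 = 3, so disc(K) = 4d = 2364; |disc(K)| = 2364
Real quadratic field, so n = 2, s = r2 = 0, r1 = 2
M = (n!/n^n) * (4/pi)^s * sqrt(|disc(K)|) = (2!/2^2) * (4/pi)^0 * sqrt(2364)
= 0.5 * 1.000000 * 48.620983
= 24.3105

24.3105


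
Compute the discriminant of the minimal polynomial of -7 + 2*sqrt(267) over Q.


The element -7 + 2*sqrt(267) has minimal polynomial:
x^2 + 14*x - 1019
Discriminant = (14)^2 - 4*(-1019)
= 196 + 4076
= 4272

4272


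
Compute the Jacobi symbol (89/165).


Compute (89/165) via quadratic reciprocity:
  reciprocity: (89/165) -> +(165/89)
  reduce: (76/89)
  pull out 2: (2/89) = +1  (since 89 mod 8 = 1)
  pull out 2: (2/89) = +1  (since 89 mod 8 = 1)
  reciprocity: (19/89) -> +(89/19)
  reduce: (13/19)
  reciprocity: (13/19) -> +(19/13)
  reduce: (6/13)
  pull out 2: (2/13) = -1  (since 13 mod 8 = 5)
  reciprocity: (3/13) -> +(13/3)
  reduce: (1/3)
  (1/3) = 1
Product of signs = -1

-1


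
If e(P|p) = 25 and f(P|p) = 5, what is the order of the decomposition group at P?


|D_P| = e * f
= 25 * 5
= 125

125


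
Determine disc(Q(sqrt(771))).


For K = Q(sqrt(d)) with d squarefree: disc(K) = d if d = 1 mod 4, and disc(K) = 4d if d = 2 or 3 mod 4.
Here d = 771, and d mod 4 = 3.
d = 3 mod 4, not 1 (O_K = Z[sqrt(d)]), so disc(K) = 4d = 4 * (771) = 3084

3084


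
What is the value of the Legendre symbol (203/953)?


p = 953 is prime, so compute (203/953) with the reciprocity algorithm (Jacobi-symbol steps: pull out 2s via (2/n), flip via reciprocity, reduce):
  reciprocity: (203/953) -> +(953/203)
  reduce: (141/203)
  reciprocity: (141/203) -> +(203/141)
  reduce: (62/141)
  pull out 2: (2/141) = -1  (since 141 mod 8 = 5)
  reciprocity: (31/141) -> +(141/31)
  reduce: (17/31)
  reciprocity: (17/31) -> +(31/17)
  reduce: (14/17)
  pull out 2: (2/17) = +1  (since 17 mod 8 = 1)
  reciprocity: (7/17) -> +(17/7)
  reduce: (3/7)
  reciprocity: (3/7) -> -(7/3)
  reduce: (1/3)
  (1/3) = 1
Product of signs = 1
(203/953) = 1

1


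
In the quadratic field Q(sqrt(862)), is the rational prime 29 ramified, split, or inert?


K = Q(sqrt(862)). Since d mod 4 = 2, disc(K) = 3448.
Check p | disc: 3448 mod 29 = 26.
p does not divide disc. Compute Legendre symbol (d/p):
21^((29-1)/2) mod 29 = -1
(d/p) = -1, so p is inert: (p) stays prime with e=1, f=2, g=1.
Therefore p is inert.

inert


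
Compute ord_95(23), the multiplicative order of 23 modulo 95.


We want ord_95(23), the smallest k >= 1 with 23^k = 1 mod 95.
n = 95 = 5 * 19, phi(95) = 72; the order divides phi(n).
Divisors of 72: 1, 2, 3, 4, 6, 8, 9, 12, 18, 24, 36, 72
Repeated squaring mod 95: 23^1 = 23, 23^2 = 54, 23^4 = 66, 23^8 = 81, 23^16 = 6, 23^32 = 36, 23^64 = 61
Test divisors in increasing order:
  k=1: 23^1 = 23 mod 95
  k=2: 23^2 = 54 mod 95
  k=3: 23^3 = 54 * 23 = 7 mod 95
  k=4: 23^4 = 66 mod 95
  k=6: 23^6 = 66 * 54 = 49 mod 95
  k=8: 23^8 = 81 mod 95
  k=9: 23^9 = 81 * 23 = 58 mod 95
  k=12: 23^12 = 81 * 66 = 26 mod 95
  k=18: 23^18 = 6 * 54 = 39 mod 95
  k=24: 23^24 = 6 * 81 = 11 mod 95
  k=36: 23^36 = 36 * 66 = 1 mod 95  <- first divisor giving 1
Order = 36

36


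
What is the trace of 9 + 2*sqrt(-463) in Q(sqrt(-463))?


Tr(a + b*sqrt(d)) = (a + b*sqrt(d)) + (a - b*sqrt(d)) = 2a
= 2 * (9)
= 18

18


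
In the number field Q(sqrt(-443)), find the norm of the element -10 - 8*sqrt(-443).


N(a + b*sqrt(d)) = a^2 - d*b^2
= (-10)^2 - (-443)*(-8)^2
= 100 + 28352
= 28452

28452


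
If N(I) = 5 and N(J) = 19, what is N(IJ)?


N(IJ) = N(I) * N(J)
= 5 * 19
= 95

95


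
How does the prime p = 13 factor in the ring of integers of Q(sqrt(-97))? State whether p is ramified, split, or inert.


K = Q(sqrt(-97)). Since d mod 4 = 3, disc(K) = -388.
Check p | disc: -388 mod 13 = 2.
p does not divide disc. Compute Legendre symbol (d/p):
7^((13-1)/2) mod 13 = -1
(d/p) = -1, so p is inert: (p) stays prime with e=1, f=2, g=1.
Therefore p is inert.

inert


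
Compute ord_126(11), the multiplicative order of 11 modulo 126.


We want ord_126(11), the smallest k >= 1 with 11^k = 1 mod 126.
n = 126 = 2 * 3^2 * 7, phi(126) = 36; the order divides phi(n).
Divisors of 36: 1, 2, 3, 4, 6, 9, 12, 18, 36
Repeated squaring mod 126: 11^1 = 11, 11^2 = 121, 11^4 = 25, 11^8 = 121, 11^16 = 25, 11^32 = 121
Test divisors in increasing order:
  k=1: 11^1 = 11 mod 126
  k=2: 11^2 = 121 mod 126
  k=3: 11^3 = 121 * 11 = 71 mod 126
  k=4: 11^4 = 25 mod 126
  k=6: 11^6 = 25 * 121 = 1 mod 126  <- first divisor giving 1
Order = 6

6


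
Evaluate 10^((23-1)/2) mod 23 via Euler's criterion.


p = 23 is prime and the exponent is (p-1)/2 = 11, so by Euler's criterion 10^11 = (10/23) = +1 or -1 mod 23.
Compute by square-and-multiply:
  11 = 8 + 2 + 1 (binary 1011)
  Repeated squaring mod 23: 10^1 = 10, 10^2 = 8, 10^4 = 18, 10^8 = 2
  10^11 = 10^8 * 10^2 * 10^1 = 2 * 8 * 10 mod 23
    2 * 8 = 16 = 16 mod 23
    16 * 10 = 160 = 22 mod 23
  10^11 = 22 mod 23
Result 22 = p - 1 = -1 mod 23: 10 is a quadratic non-residue mod 23. As a residue in [0, p-1] the value is 22.
10^11 mod 23 = 22

22


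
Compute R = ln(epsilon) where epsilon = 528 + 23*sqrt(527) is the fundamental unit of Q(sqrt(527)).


epsilon = 528 + 23*sqrt(527)
= 1055.9991
R = ln(1055.9991)
= 6.9622

6.9622


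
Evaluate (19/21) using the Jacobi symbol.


Compute (19/21) via quadratic reciprocity:
  reciprocity: (19/21) -> +(21/19)
  reduce: (2/19)
  pull out 2: (2/19) = -1  (since 19 mod 8 = 3)
  (1/19) = 1
Product of signs = -1

-1


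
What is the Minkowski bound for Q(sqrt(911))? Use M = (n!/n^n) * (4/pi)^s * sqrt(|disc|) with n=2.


d = 911, d mod 4 = 3, so disc(K) = 4d = 3644; |disc(K)| = 3644
Real quadratic field, so n = 2, s = r2 = 0, r1 = 2
M = (n!/n^n) * (4/pi)^s * sqrt(|disc(K)|) = (2!/2^2) * (4/pi)^0 * sqrt(3644)
= 0.5 * 1.000000 * 60.365553
= 30.1828

30.1828


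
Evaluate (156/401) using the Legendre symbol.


p = 401 is prime, so compute (156/401) with the reciprocity algorithm (Jacobi-symbol steps: pull out 2s via (2/n), flip via reciprocity, reduce):
  pull out 2: (2/401) = +1  (since 401 mod 8 = 1)
  pull out 2: (2/401) = +1  (since 401 mod 8 = 1)
  reciprocity: (39/401) -> +(401/39)
  reduce: (11/39)
  reciprocity: (11/39) -> -(39/11)
  reduce: (6/11)
  pull out 2: (2/11) = -1  (since 11 mod 8 = 3)
  reciprocity: (3/11) -> -(11/3)
  reduce: (2/3)
  pull out 2: (2/3) = -1  (since 3 mod 8 = 3)
  (1/3) = 1
Product of signs = 1
(156/401) = 1

1


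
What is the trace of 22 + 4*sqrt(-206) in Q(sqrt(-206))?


Tr(a + b*sqrt(d)) = (a + b*sqrt(d)) + (a - b*sqrt(d)) = 2a
= 2 * (22)
= 44

44


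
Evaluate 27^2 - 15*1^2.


x^2 - d*y^2
= 27^2 - 15*1^2
= 729 - 15
= 714

714


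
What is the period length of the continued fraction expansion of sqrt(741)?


Run the CF algorithm for sqrt(741).
a_0 = floor(sqrt(741)) = 27; set m_0=0, q_0=1.
Recurrence: m' = q*a - m,  q' = (d - m'^2)/q,  a' = floor((a_0 + m')/q').
  step 1: m=27, q=12, a=4
  step 2: m=21, q=25, a=1
  step 3: m=4, q=29, a=1
  step 4: m=25, q=4, a=13
  step 5: m=27, q=3, a=18
  step 6: m=27, q=4, a=13
  step 7: m=25, q=29, a=1
  step 8: m=4, q=25, a=1
  step 9: m=21, q=12, a=4
  step 10: m=27, q=1, a=54
a_10 = 2*a_0 = 54, so the period closes here.
sqrt(741) = [27; 4, 1, 1, 13, 18, 13, 1, 1, 4, 54]
Period length = 10

10


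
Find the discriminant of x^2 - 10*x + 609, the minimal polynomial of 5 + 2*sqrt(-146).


The element 5 + 2*sqrt(-146) has minimal polynomial:
x^2 - 10*x + 609
Discriminant = (-10)^2 - 4*(609)
= 100 - 2436
= -2336

-2336


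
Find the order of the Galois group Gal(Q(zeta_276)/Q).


|Gal(Q(zeta_276)/Q)| = phi(276)
= 88

88


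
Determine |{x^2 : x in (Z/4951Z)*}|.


For prime p, the number of non-zero quadratic residues is (p-1)/2.
= (4951-1)/2
= 2475

2475


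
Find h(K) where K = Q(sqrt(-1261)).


K = Q(sqrt(-1261)). d mod 4 = 3, so D = disc(K) = 4d = -5044
h(K) equals the number of primitive reduced positive-definite forms (a, b, c) = a*x^2 + b*x*y + c*y^2 with b^2 - 4ac = D,
where reduced means |b| <= a <= c, with b >= 0 whenever |b| = a or a = c, and primitive means gcd(a, b, c) = 1.
Reduced forces 3a^2 <= |D| = 5044, so 1 <= a <= 41; b must have the parity of D, and c = (b^2 - D)/(4a) must be an integer >= a.
Enumerate a = 1..41, b in [-a, a]:
  a=1: (1, 0, 1261)  [1]
  a=2: (2, 2, 631)  [1]
  a=3..4: none
  a=5: (5, -4, 253), (5, 4, 253)  [2]
  a=6..9: none
  a=10: (10, -6, 127), (10, 6, 127)  [2]
  a=11: (11, -4, 115), (11, 4, 115)  [2]
  a=12: none
  a=13: (13, 0, 97)  [1]
  a=14..21: none
  a=22: (22, -18, 61), (22, 18, 61)  [2]
  a=23: (23, -4, 55), (23, 4, 55)  [2]
  a=24: none
  a=25: (25, -16, 53), (25, 16, 53)  [2]
  a=26: (26, 26, 55)  [1]
  a=27..30: none
  a=31: (31, -28, 47), (31, 28, 47)  [2]
  a=32..36: none
  a=37: (37, -32, 41), (37, 32, 41)  [2]
  a=38..41: none
Total reduced forms: 1 + 1 + 2 + 2 + 2 + 1 + 2 + 2 + 2 + 1 + 2 + 2 = 20
h = 20

20


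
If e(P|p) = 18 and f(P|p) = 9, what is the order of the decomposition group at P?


|D_P| = e * f
= 18 * 9
= 162

162


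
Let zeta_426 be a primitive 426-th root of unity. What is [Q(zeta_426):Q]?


The degree equals Euler's totient phi(426).
426 = 2 * 3 * 71
phi(426) = 140

140


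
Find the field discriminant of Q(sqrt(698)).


For K = Q(sqrt(d)) with d squarefree: disc(K) = d if d = 1 mod 4, and disc(K) = 4d if d = 2 or 3 mod 4.
Here d = 698, and d mod 4 = 2.
d = 2 mod 4, not 1 (O_K = Z[sqrt(d)]), so disc(K) = 4d = 4 * (698) = 2792

2792


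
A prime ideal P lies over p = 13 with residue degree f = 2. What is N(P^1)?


N(P^a) = p^(a*f)
= 13^(1*2)
= 13^2
= 169

169


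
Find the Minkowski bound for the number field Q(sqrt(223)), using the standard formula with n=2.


d = 223, d mod 4 = 3, so disc(K) = 4d = 892; |disc(K)| = 892
Real quadratic field, so n = 2, s = r2 = 0, r1 = 2
M = (n!/n^n) * (4/pi)^s * sqrt(|disc(K)|) = (2!/2^2) * (4/pi)^0 * sqrt(892)
= 0.5 * 1.000000 * 29.866369
= 14.9332

14.9332


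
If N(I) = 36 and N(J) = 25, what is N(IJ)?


N(IJ) = N(I) * N(J)
= 36 * 25
= 900

900


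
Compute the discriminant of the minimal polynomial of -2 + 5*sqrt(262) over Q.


The element -2 + 5*sqrt(262) has minimal polynomial:
x^2 + 4*x - 6546
Discriminant = (4)^2 - 4*(-6546)
= 16 + 26184
= 26200

26200


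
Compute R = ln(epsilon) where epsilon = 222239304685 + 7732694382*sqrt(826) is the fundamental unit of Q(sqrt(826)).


epsilon = 222239304685 + 7732694382*sqrt(826)
= 4.4448e+11
R = ln(4.4448e+11)
= 26.8202

26.8202


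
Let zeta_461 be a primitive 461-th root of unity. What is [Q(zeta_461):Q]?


The degree equals Euler's totient phi(461).
461 = 461
phi(461) = 460

460


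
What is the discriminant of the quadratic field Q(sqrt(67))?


For K = Q(sqrt(d)) with d squarefree: disc(K) = d if d = 1 mod 4, and disc(K) = 4d if d = 2 or 3 mod 4.
Here d = 67, and d mod 4 = 3.
d = 3 mod 4, not 1 (O_K = Z[sqrt(d)]), so disc(K) = 4d = 4 * (67) = 268

268


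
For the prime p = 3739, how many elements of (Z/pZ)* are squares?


For prime p, the number of non-zero quadratic residues is (p-1)/2.
= (3739-1)/2
= 1869

1869


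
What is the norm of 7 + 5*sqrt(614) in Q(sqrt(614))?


N(a + b*sqrt(d)) = a^2 - d*b^2
= (7)^2 - (614)*(5)^2
= 49 - 15350
= -15301

-15301


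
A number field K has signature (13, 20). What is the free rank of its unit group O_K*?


By Dirichlet's unit theorem:
rank = r1 + r2 - 1
= 13 + 20 - 1
= 32

32


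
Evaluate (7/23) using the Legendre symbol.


p = 23 is prime, so compute (7/23) with the reciprocity algorithm (Jacobi-symbol steps: pull out 2s via (2/n), flip via reciprocity, reduce):
  reciprocity: (7/23) -> -(23/7)
  reduce: (2/7)
  pull out 2: (2/7) = +1  (since 7 mod 8 = 7)
  (1/7) = 1
Product of signs = -1
(7/23) = -1

-1


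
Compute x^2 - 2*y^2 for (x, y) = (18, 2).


x^2 - d*y^2
= 18^2 - 2*2^2
= 324 - 8
= 316

316


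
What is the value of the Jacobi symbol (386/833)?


Compute (386/833) via quadratic reciprocity:
  pull out 2: (2/833) = +1  (since 833 mod 8 = 1)
  reciprocity: (193/833) -> +(833/193)
  reduce: (61/193)
  reciprocity: (61/193) -> +(193/61)
  reduce: (10/61)
  pull out 2: (2/61) = -1  (since 61 mod 8 = 5)
  reciprocity: (5/61) -> +(61/5)
  reduce: (1/5)
  (1/5) = 1
Product of signs = -1

-1


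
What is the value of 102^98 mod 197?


p = 197 is prime and the exponent is (p-1)/2 = 98, so by Euler's criterion 102^98 = (102/197) = +1 or -1 mod 197.
Compute by square-and-multiply:
  98 = 64 + 32 + 2 (binary 1100010)
  Repeated squaring mod 197: 102^1 = 102, 102^2 = 160, 102^4 = 187, 102^8 = 100, 102^16 = 150, 102^32 = 42, 102^64 = 188
  102^98 = 102^64 * 102^32 * 102^2 = 188 * 42 * 160 mod 197
    188 * 42 = 7896 = 16 mod 197
    16 * 160 = 2560 = 196 mod 197
  102^98 = 196 mod 197
Result 196 = p - 1 = -1 mod 197: 102 is a quadratic non-residue mod 197. As a residue in [0, p-1] the value is 196.
102^98 mod 197 = 196

196


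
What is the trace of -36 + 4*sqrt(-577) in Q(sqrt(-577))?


Tr(a + b*sqrt(d)) = (a + b*sqrt(d)) + (a - b*sqrt(d)) = 2a
= 2 * (-36)
= -72

-72


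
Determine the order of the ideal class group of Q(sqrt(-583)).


K = Q(sqrt(-583)). d mod 4 = 1, so D = disc(K) = d = -583
h(K) equals the number of primitive reduced positive-definite forms (a, b, c) = a*x^2 + b*x*y + c*y^2 with b^2 - 4ac = D,
where reduced means |b| <= a <= c, with b >= 0 whenever |b| = a or a = c, and primitive means gcd(a, b, c) = 1.
Reduced forces 3a^2 <= |D| = 583, so 1 <= a <= 13; b must have the parity of D, and c = (b^2 - D)/(4a) must be an integer >= a.
Enumerate a = 1..13, b in [-a, a]:
  a=1: (1, 1, 146)  [1]
  a=2: (2, -1, 73), (2, 1, 73)  [2]
  a=3: none
  a=4: (4, -3, 37), (4, 3, 37)  [2]
  a=5..7: none
  a=8: (8, -5, 19), (8, 5, 19)  [2]
  a=9..10: none
  a=11: (11, 11, 16)  [1]
  a=12..13: none
Total reduced forms: 1 + 2 + 2 + 2 + 1 = 8
h = 8

8


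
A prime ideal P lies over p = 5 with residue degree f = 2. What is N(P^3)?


N(P^a) = p^(a*f)
= 5^(3*2)
= 5^6
= 15625

15625


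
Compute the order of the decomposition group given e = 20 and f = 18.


|D_P| = e * f
= 20 * 18
= 360

360


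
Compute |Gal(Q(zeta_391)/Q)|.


|Gal(Q(zeta_391)/Q)| = phi(391)
= 352

352


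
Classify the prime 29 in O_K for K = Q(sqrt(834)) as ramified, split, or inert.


K = Q(sqrt(834)). Since d mod 4 = 2, disc(K) = 3336.
Check p | disc: 3336 mod 29 = 1.
p does not divide disc. Compute Legendre symbol (d/p):
22^((29-1)/2) mod 29 = 1
(d/p) = 1, so p splits: (p) = P*P' with e=1, f=1, g=2.
Therefore p is split.

split


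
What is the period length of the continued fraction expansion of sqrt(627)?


Run the CF algorithm for sqrt(627).
a_0 = floor(sqrt(627)) = 25; set m_0=0, q_0=1.
Recurrence: m' = q*a - m,  q' = (d - m'^2)/q,  a' = floor((a_0 + m')/q').
  step 1: m=25, q=2, a=25
  step 2: m=25, q=1, a=50
a_2 = 2*a_0 = 50, so the period closes here.
sqrt(627) = [25; 25, 50]
Period length = 2

2


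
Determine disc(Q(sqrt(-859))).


For K = Q(sqrt(d)) with d squarefree: disc(K) = d if d = 1 mod 4, and disc(K) = 4d if d = 2 or 3 mod 4.
Here d = -859, and d mod 4 = 1.
d = 1 mod 4 (O_K = Z[(1+sqrt(d))/2]), so disc(K) = d = -859

-859


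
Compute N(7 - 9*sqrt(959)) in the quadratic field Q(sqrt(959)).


N(a + b*sqrt(d)) = a^2 - d*b^2
= (7)^2 - (959)*(-9)^2
= 49 - 77679
= -77630

-77630


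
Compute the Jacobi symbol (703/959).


Compute (703/959) via quadratic reciprocity:
  reciprocity: (703/959) -> -(959/703)
  reduce: (256/703)
  pull out 2: (2/703) = +1  (since 703 mod 8 = 7)
  pull out 2: (2/703) = +1  (since 703 mod 8 = 7)
  pull out 2: (2/703) = +1  (since 703 mod 8 = 7)
  pull out 2: (2/703) = +1  (since 703 mod 8 = 7)
  pull out 2: (2/703) = +1  (since 703 mod 8 = 7)
  pull out 2: (2/703) = +1  (since 703 mod 8 = 7)
  pull out 2: (2/703) = +1  (since 703 mod 8 = 7)
  pull out 2: (2/703) = +1  (since 703 mod 8 = 7)
  (1/703) = 1
Product of signs = -1

-1


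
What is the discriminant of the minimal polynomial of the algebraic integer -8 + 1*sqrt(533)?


The element -8 + 1*sqrt(533) has minimal polynomial:
x^2 + 16*x - 469
Discriminant = (16)^2 - 4*(-469)
= 256 + 1876
= 2132

2132


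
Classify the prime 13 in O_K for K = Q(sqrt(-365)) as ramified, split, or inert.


K = Q(sqrt(-365)). Since d mod 4 = 3, disc(K) = -1460.
Check p | disc: -1460 mod 13 = 9.
p does not divide disc. Compute Legendre symbol (d/p):
12^((13-1)/2) mod 13 = 1
(d/p) = 1, so p splits: (p) = P*P' with e=1, f=1, g=2.
Therefore p is split.

split


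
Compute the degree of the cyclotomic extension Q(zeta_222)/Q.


The degree equals Euler's totient phi(222).
222 = 2 * 3 * 37
phi(222) = 72

72


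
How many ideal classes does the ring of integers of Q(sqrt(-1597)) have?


K = Q(sqrt(-1597)). d mod 4 = 3, so D = disc(K) = 4d = -6388
h(K) equals the number of primitive reduced positive-definite forms (a, b, c) = a*x^2 + b*x*y + c*y^2 with b^2 - 4ac = D,
where reduced means |b| <= a <= c, with b >= 0 whenever |b| = a or a = c, and primitive means gcd(a, b, c) = 1.
Reduced forces 3a^2 <= |D| = 6388, so 1 <= a <= 46; b must have the parity of D, and c = (b^2 - D)/(4a) must be an integer >= a.
Enumerate a = 1..46, b in [-a, a]:
  a=1: (1, 0, 1597)  [1]
  a=2: (2, 2, 799)  [1]
  a=3..10: none
  a=11: (11, -6, 146), (11, 6, 146)  [2]
  a=12..16: none
  a=17: (17, -2, 94), (17, 2, 94)  [2]
  a=18..21: none
  a=22: (22, -6, 73), (22, 6, 73)  [2]
  a=23: (23, -12, 71), (23, 12, 71)  [2]
  a=24..33: none
  a=34: (34, -2, 47), (34, 2, 47)  [2]
  a=35..40: none
  a=41: (41, -34, 46), (41, 34, 46)  [2]
  a=42..46: none
Total reduced forms: 1 + 1 + 2 + 2 + 2 + 2 + 2 + 2 = 14
h = 14

14


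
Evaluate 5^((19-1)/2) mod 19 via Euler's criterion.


p = 19 is prime and the exponent is (p-1)/2 = 9, so by Euler's criterion 5^9 = (5/19) = +1 or -1 mod 19.
Compute by square-and-multiply:
  9 = 8 + 1 (binary 1001)
  Repeated squaring mod 19: 5^1 = 5, 5^2 = 6, 5^4 = 17, 5^8 = 4
  5^9 = 5^8 * 5^1 = 4 * 5 mod 19
    4 * 5 = 20 = 1 mod 19
  5^9 = 1 mod 19
Result 1: 5 is a quadratic residue mod 19.
5^9 mod 19 = 1

1


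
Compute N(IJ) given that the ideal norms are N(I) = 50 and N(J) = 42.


N(IJ) = N(I) * N(J)
= 50 * 42
= 2100

2100


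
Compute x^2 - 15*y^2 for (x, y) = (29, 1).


x^2 - d*y^2
= 29^2 - 15*1^2
= 841 - 15
= 826

826


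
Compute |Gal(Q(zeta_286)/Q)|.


|Gal(Q(zeta_286)/Q)| = phi(286)
= 120

120


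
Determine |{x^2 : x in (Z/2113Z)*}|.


For prime p, the number of non-zero quadratic residues is (p-1)/2.
= (2113-1)/2
= 1056

1056


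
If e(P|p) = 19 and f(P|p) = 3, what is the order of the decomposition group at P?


|D_P| = e * f
= 19 * 3
= 57

57
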